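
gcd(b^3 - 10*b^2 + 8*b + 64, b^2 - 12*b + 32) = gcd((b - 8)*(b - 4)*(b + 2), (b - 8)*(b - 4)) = b^2 - 12*b + 32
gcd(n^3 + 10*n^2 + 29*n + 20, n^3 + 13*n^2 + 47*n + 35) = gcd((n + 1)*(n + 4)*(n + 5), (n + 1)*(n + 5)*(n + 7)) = n^2 + 6*n + 5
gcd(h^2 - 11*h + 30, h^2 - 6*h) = h - 6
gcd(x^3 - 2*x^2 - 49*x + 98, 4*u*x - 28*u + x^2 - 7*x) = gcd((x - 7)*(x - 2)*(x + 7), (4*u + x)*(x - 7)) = x - 7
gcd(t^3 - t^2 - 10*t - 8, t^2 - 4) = t + 2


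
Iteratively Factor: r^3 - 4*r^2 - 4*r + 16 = (r + 2)*(r^2 - 6*r + 8) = (r - 4)*(r + 2)*(r - 2)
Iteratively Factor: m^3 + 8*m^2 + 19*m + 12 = (m + 4)*(m^2 + 4*m + 3) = (m + 1)*(m + 4)*(m + 3)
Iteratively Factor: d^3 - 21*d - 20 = (d + 4)*(d^2 - 4*d - 5) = (d - 5)*(d + 4)*(d + 1)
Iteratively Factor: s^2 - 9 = (s + 3)*(s - 3)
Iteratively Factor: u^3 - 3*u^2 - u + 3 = (u - 3)*(u^2 - 1) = (u - 3)*(u + 1)*(u - 1)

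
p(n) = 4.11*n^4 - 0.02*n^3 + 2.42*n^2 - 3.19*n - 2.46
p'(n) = 16.44*n^3 - 0.06*n^2 + 4.84*n - 3.19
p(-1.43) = 24.30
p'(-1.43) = -58.31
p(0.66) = -2.74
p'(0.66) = 4.70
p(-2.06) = 88.57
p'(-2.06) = -157.13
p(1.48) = 17.77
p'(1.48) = 57.14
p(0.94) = -0.13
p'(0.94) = 14.96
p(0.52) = -3.17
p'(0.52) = 1.62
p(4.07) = 1151.06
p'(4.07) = 1123.89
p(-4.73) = 2126.13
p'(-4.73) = -1767.17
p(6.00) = 5387.76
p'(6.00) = 3574.73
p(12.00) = 85498.14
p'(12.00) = 28454.57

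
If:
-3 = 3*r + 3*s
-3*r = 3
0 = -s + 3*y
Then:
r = -1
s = 0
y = 0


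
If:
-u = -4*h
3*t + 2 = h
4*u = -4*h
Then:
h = 0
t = -2/3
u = 0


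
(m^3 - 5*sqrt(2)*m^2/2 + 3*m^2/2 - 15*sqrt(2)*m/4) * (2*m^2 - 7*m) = 2*m^5 - 5*sqrt(2)*m^4 - 4*m^4 - 21*m^3/2 + 10*sqrt(2)*m^3 + 105*sqrt(2)*m^2/4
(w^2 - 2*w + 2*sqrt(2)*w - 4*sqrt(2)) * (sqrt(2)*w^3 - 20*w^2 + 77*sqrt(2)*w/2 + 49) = sqrt(2)*w^5 - 16*w^4 - 2*sqrt(2)*w^4 - 3*sqrt(2)*w^3/2 + 32*w^3 + 3*sqrt(2)*w^2 + 203*w^2 - 406*w + 98*sqrt(2)*w - 196*sqrt(2)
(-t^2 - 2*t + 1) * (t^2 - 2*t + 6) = -t^4 - t^2 - 14*t + 6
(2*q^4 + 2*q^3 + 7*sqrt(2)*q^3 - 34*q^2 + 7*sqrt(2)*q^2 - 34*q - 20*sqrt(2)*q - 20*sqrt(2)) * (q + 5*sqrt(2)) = 2*q^5 + 2*q^4 + 17*sqrt(2)*q^4 + 17*sqrt(2)*q^3 + 36*q^3 - 190*sqrt(2)*q^2 + 36*q^2 - 190*sqrt(2)*q - 200*q - 200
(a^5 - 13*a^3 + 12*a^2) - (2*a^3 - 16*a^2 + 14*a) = a^5 - 15*a^3 + 28*a^2 - 14*a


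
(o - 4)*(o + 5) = o^2 + o - 20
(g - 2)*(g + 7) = g^2 + 5*g - 14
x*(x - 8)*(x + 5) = x^3 - 3*x^2 - 40*x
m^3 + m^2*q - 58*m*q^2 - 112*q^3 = (m - 8*q)*(m + 2*q)*(m + 7*q)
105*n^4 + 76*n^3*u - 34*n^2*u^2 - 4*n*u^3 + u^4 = (-7*n + u)*(-3*n + u)*(n + u)*(5*n + u)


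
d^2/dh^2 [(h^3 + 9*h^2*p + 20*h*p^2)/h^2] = 40*p^2/h^3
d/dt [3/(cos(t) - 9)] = 3*sin(t)/(cos(t) - 9)^2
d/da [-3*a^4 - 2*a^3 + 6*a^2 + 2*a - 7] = -12*a^3 - 6*a^2 + 12*a + 2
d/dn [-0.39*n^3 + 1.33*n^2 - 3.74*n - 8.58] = -1.17*n^2 + 2.66*n - 3.74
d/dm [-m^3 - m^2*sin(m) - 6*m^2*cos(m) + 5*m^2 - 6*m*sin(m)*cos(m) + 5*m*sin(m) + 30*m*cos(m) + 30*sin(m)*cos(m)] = 6*m^2*sin(m) - m^2*cos(m) - 3*m^2 - 32*m*sin(m) - 7*m*cos(m) - 6*m*cos(2*m) + 10*m + 5*sin(m) - 3*sin(2*m) + 30*cos(m) + 30*cos(2*m)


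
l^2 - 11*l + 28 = (l - 7)*(l - 4)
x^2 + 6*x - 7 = (x - 1)*(x + 7)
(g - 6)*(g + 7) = g^2 + g - 42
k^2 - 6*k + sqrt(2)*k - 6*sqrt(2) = (k - 6)*(k + sqrt(2))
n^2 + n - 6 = (n - 2)*(n + 3)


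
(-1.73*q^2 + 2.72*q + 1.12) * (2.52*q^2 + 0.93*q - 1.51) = -4.3596*q^4 + 5.2455*q^3 + 7.9643*q^2 - 3.0656*q - 1.6912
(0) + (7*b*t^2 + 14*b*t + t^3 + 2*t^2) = 7*b*t^2 + 14*b*t + t^3 + 2*t^2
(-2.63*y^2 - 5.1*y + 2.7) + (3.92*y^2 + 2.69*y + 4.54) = 1.29*y^2 - 2.41*y + 7.24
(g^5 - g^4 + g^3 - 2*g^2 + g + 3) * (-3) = -3*g^5 + 3*g^4 - 3*g^3 + 6*g^2 - 3*g - 9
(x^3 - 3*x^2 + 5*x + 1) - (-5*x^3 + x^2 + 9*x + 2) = 6*x^3 - 4*x^2 - 4*x - 1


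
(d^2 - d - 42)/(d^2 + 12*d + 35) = (d^2 - d - 42)/(d^2 + 12*d + 35)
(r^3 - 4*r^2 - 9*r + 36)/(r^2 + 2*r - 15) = (r^2 - r - 12)/(r + 5)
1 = 1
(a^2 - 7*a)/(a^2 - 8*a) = (a - 7)/(a - 8)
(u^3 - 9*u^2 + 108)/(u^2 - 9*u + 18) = (u^2 - 3*u - 18)/(u - 3)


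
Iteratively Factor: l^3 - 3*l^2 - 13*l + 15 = (l - 5)*(l^2 + 2*l - 3) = (l - 5)*(l + 3)*(l - 1)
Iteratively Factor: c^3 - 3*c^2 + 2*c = (c - 2)*(c^2 - c) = (c - 2)*(c - 1)*(c)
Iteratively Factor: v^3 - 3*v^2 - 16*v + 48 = (v + 4)*(v^2 - 7*v + 12) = (v - 3)*(v + 4)*(v - 4)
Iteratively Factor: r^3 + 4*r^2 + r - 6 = (r + 3)*(r^2 + r - 2) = (r - 1)*(r + 3)*(r + 2)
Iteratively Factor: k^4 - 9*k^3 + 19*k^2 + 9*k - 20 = (k - 1)*(k^3 - 8*k^2 + 11*k + 20) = (k - 1)*(k + 1)*(k^2 - 9*k + 20) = (k - 5)*(k - 1)*(k + 1)*(k - 4)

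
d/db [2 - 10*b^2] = -20*b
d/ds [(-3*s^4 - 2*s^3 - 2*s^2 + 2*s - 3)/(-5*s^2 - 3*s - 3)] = (30*s^5 + 37*s^4 + 48*s^3 + 34*s^2 - 18*s - 15)/(25*s^4 + 30*s^3 + 39*s^2 + 18*s + 9)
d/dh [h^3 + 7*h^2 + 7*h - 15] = 3*h^2 + 14*h + 7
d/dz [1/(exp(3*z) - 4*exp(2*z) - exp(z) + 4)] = (-3*exp(2*z) + 8*exp(z) + 1)*exp(z)/(exp(3*z) - 4*exp(2*z) - exp(z) + 4)^2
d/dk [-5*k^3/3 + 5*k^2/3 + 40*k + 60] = -5*k^2 + 10*k/3 + 40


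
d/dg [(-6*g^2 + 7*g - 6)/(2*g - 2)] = (-6*g^2 + 12*g - 1)/(2*(g^2 - 2*g + 1))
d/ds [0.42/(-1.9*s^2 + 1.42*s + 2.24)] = (1.596*s - 0.5964)/(-1.9*s^2 + 1.42*s + 2.24)^2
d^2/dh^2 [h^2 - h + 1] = 2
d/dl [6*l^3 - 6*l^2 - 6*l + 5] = 18*l^2 - 12*l - 6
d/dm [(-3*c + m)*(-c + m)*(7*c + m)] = -25*c^2 + 6*c*m + 3*m^2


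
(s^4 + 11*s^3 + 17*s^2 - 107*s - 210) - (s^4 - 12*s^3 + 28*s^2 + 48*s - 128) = 23*s^3 - 11*s^2 - 155*s - 82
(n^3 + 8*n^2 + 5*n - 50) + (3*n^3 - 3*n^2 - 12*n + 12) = 4*n^3 + 5*n^2 - 7*n - 38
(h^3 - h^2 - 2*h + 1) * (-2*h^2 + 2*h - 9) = -2*h^5 + 4*h^4 - 7*h^3 + 3*h^2 + 20*h - 9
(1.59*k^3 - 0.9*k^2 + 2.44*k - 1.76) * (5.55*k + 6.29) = 8.8245*k^4 + 5.0061*k^3 + 7.881*k^2 + 5.5796*k - 11.0704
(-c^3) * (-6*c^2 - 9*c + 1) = 6*c^5 + 9*c^4 - c^3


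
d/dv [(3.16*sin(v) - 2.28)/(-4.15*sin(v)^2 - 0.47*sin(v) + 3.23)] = (13.114*sin(v)^2 - 18.924*sin(v) + 9.1352)*cos(v)/(17.2225*sin(v)^4 + 3.901*sin(v)^3 - 26.5881*sin(v)^2 - 3.0362*sin(v) + 10.4329)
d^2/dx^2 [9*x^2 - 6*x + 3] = 18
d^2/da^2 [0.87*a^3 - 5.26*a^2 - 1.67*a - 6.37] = 5.22*a - 10.52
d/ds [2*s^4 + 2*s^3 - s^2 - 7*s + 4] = 8*s^3 + 6*s^2 - 2*s - 7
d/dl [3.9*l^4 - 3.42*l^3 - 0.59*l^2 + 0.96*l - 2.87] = 15.6*l^3 - 10.26*l^2 - 1.18*l + 0.96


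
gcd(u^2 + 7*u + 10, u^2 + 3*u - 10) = u + 5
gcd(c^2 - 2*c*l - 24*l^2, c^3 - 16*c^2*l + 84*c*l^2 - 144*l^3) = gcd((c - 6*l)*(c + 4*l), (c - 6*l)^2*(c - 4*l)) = c - 6*l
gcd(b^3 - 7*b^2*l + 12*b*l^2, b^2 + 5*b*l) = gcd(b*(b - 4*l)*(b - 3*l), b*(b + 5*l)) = b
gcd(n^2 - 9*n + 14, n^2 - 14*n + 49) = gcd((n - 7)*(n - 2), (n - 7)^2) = n - 7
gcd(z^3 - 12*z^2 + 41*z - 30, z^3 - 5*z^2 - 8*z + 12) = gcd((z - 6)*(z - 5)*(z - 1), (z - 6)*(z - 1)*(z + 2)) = z^2 - 7*z + 6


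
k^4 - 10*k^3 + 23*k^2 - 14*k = k*(k - 7)*(k - 2)*(k - 1)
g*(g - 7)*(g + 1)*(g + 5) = g^4 - g^3 - 37*g^2 - 35*g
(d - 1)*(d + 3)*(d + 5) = d^3 + 7*d^2 + 7*d - 15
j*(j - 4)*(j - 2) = j^3 - 6*j^2 + 8*j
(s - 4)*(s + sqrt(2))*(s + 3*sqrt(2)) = s^3 - 4*s^2 + 4*sqrt(2)*s^2 - 16*sqrt(2)*s + 6*s - 24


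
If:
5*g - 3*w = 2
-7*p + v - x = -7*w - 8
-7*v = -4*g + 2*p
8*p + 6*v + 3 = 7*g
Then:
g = 132*x/1069 - 899/1069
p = 75*x/1069 - 1021/1069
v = 54*x/1069 - 222/1069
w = 220*x/1069 - 2211/1069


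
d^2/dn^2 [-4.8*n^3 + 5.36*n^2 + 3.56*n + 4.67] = 10.72 - 28.8*n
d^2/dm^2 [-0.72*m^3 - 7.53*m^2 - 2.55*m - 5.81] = -4.32*m - 15.06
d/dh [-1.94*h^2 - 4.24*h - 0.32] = -3.88*h - 4.24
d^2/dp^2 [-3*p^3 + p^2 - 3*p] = 2 - 18*p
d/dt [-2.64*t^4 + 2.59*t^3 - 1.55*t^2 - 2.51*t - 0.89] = -10.56*t^3 + 7.77*t^2 - 3.1*t - 2.51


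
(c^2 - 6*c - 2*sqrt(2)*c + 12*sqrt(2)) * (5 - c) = -c^3 + 2*sqrt(2)*c^2 + 11*c^2 - 22*sqrt(2)*c - 30*c + 60*sqrt(2)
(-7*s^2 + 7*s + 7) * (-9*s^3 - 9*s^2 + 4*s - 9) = 63*s^5 - 154*s^3 + 28*s^2 - 35*s - 63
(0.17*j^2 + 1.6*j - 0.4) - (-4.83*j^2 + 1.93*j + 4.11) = 5.0*j^2 - 0.33*j - 4.51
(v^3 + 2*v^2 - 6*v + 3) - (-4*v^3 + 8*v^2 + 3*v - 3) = 5*v^3 - 6*v^2 - 9*v + 6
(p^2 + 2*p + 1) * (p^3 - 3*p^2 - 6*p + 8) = p^5 - p^4 - 11*p^3 - 7*p^2 + 10*p + 8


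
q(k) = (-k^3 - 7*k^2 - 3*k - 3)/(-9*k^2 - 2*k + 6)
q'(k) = (18*k + 2)*(-k^3 - 7*k^2 - 3*k - 3)/(-9*k^2 - 2*k + 6)^2 + (-3*k^2 - 14*k - 3)/(-9*k^2 - 2*k + 6)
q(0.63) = -6.78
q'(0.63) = -88.58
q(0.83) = 5.85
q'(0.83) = -44.32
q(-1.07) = 3.04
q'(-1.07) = 20.30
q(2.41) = 1.27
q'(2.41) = -0.07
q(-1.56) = 0.90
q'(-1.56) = 0.94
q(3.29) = 1.27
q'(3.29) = 0.04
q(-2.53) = 0.52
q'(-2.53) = 0.20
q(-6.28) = 0.04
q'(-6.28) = 0.11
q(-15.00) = -0.93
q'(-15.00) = 0.11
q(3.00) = 1.26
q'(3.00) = 0.02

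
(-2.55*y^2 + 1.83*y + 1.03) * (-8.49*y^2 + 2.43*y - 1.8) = 21.6495*y^4 - 21.7332*y^3 + 0.2922*y^2 - 0.7911*y - 1.854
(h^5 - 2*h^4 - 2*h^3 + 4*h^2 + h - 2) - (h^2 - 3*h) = h^5 - 2*h^4 - 2*h^3 + 3*h^2 + 4*h - 2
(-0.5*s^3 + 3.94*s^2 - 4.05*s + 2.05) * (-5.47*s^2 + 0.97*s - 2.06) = 2.735*s^5 - 22.0368*s^4 + 27.0053*s^3 - 23.2584*s^2 + 10.3315*s - 4.223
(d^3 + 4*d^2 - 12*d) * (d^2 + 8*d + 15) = d^5 + 12*d^4 + 35*d^3 - 36*d^2 - 180*d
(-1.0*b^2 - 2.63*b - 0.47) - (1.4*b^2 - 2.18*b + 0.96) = -2.4*b^2 - 0.45*b - 1.43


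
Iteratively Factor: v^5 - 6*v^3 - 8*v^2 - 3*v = (v + 1)*(v^4 - v^3 - 5*v^2 - 3*v) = (v + 1)^2*(v^3 - 2*v^2 - 3*v) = (v - 3)*(v + 1)^2*(v^2 + v) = (v - 3)*(v + 1)^3*(v)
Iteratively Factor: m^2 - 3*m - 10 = (m - 5)*(m + 2)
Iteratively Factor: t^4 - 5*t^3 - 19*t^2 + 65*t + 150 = (t - 5)*(t^3 - 19*t - 30) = (t - 5)*(t + 3)*(t^2 - 3*t - 10) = (t - 5)^2*(t + 3)*(t + 2)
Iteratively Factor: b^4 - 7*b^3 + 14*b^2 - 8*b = (b)*(b^3 - 7*b^2 + 14*b - 8) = b*(b - 2)*(b^2 - 5*b + 4) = b*(b - 4)*(b - 2)*(b - 1)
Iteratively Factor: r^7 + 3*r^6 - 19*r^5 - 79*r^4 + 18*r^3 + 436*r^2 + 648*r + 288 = (r + 2)*(r^6 + r^5 - 21*r^4 - 37*r^3 + 92*r^2 + 252*r + 144) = (r - 3)*(r + 2)*(r^5 + 4*r^4 - 9*r^3 - 64*r^2 - 100*r - 48) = (r - 4)*(r - 3)*(r + 2)*(r^4 + 8*r^3 + 23*r^2 + 28*r + 12) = (r - 4)*(r - 3)*(r + 1)*(r + 2)*(r^3 + 7*r^2 + 16*r + 12) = (r - 4)*(r - 3)*(r + 1)*(r + 2)*(r + 3)*(r^2 + 4*r + 4) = (r - 4)*(r - 3)*(r + 1)*(r + 2)^2*(r + 3)*(r + 2)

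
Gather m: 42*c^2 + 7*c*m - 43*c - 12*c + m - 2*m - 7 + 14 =42*c^2 - 55*c + m*(7*c - 1) + 7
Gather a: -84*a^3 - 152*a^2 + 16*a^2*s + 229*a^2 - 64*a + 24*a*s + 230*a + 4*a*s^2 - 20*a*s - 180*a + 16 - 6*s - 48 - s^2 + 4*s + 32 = -84*a^3 + a^2*(16*s + 77) + a*(4*s^2 + 4*s - 14) - s^2 - 2*s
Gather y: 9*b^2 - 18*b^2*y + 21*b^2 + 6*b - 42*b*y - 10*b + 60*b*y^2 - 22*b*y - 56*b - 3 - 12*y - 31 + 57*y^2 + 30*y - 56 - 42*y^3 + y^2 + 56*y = 30*b^2 - 60*b - 42*y^3 + y^2*(60*b + 58) + y*(-18*b^2 - 64*b + 74) - 90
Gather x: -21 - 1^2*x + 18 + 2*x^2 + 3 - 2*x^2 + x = 0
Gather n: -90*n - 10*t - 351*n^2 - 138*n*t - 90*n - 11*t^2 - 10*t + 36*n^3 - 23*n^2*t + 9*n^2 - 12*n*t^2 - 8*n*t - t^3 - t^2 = 36*n^3 + n^2*(-23*t - 342) + n*(-12*t^2 - 146*t - 180) - t^3 - 12*t^2 - 20*t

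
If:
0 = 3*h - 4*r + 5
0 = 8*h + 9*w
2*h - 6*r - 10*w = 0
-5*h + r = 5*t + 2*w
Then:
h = 27/23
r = 49/23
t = -38/115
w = -24/23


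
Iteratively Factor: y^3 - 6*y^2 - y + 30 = (y - 5)*(y^2 - y - 6) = (y - 5)*(y + 2)*(y - 3)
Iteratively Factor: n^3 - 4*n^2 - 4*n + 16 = (n + 2)*(n^2 - 6*n + 8) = (n - 2)*(n + 2)*(n - 4)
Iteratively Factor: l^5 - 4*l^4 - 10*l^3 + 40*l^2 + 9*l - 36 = (l - 4)*(l^4 - 10*l^2 + 9) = (l - 4)*(l - 1)*(l^3 + l^2 - 9*l - 9) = (l - 4)*(l - 1)*(l + 1)*(l^2 - 9) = (l - 4)*(l - 1)*(l + 1)*(l + 3)*(l - 3)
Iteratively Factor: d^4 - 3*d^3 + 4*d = (d + 1)*(d^3 - 4*d^2 + 4*d) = (d - 2)*(d + 1)*(d^2 - 2*d) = d*(d - 2)*(d + 1)*(d - 2)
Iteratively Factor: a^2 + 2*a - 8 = (a - 2)*(a + 4)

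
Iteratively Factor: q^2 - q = (q - 1)*(q)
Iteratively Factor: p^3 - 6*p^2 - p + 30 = (p - 5)*(p^2 - p - 6) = (p - 5)*(p - 3)*(p + 2)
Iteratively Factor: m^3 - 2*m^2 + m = (m)*(m^2 - 2*m + 1) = m*(m - 1)*(m - 1)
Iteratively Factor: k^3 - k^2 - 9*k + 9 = (k + 3)*(k^2 - 4*k + 3) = (k - 3)*(k + 3)*(k - 1)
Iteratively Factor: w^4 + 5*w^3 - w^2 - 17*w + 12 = (w - 1)*(w^3 + 6*w^2 + 5*w - 12) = (w - 1)*(w + 3)*(w^2 + 3*w - 4) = (w - 1)^2*(w + 3)*(w + 4)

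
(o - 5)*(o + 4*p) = o^2 + 4*o*p - 5*o - 20*p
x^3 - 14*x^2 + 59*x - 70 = (x - 7)*(x - 5)*(x - 2)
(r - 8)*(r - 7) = r^2 - 15*r + 56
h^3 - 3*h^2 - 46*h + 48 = (h - 8)*(h - 1)*(h + 6)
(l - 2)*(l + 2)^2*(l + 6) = l^4 + 8*l^3 + 8*l^2 - 32*l - 48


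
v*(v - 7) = v^2 - 7*v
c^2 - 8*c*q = c*(c - 8*q)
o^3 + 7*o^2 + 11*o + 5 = (o + 1)^2*(o + 5)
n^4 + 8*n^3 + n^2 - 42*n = n*(n - 2)*(n + 3)*(n + 7)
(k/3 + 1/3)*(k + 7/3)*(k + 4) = k^3/3 + 22*k^2/9 + 47*k/9 + 28/9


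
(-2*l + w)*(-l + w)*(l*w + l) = 2*l^3*w + 2*l^3 - 3*l^2*w^2 - 3*l^2*w + l*w^3 + l*w^2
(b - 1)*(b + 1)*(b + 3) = b^3 + 3*b^2 - b - 3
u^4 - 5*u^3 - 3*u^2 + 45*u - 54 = (u - 3)^2*(u - 2)*(u + 3)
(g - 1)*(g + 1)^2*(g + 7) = g^4 + 8*g^3 + 6*g^2 - 8*g - 7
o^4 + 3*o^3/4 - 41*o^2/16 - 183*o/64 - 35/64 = (o - 7/4)*(o + 1/4)*(o + 1)*(o + 5/4)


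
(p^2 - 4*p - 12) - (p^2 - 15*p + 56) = 11*p - 68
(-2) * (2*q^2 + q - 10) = -4*q^2 - 2*q + 20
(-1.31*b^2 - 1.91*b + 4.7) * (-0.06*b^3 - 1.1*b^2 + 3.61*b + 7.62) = 0.0786*b^5 + 1.5556*b^4 - 2.9101*b^3 - 22.0473*b^2 + 2.4128*b + 35.814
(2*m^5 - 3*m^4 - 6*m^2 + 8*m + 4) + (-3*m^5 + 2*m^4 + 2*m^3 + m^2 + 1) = -m^5 - m^4 + 2*m^3 - 5*m^2 + 8*m + 5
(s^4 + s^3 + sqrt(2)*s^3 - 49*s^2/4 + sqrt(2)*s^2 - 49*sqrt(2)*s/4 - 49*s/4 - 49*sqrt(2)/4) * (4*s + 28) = 4*s^5 + 4*sqrt(2)*s^4 + 32*s^4 - 21*s^3 + 32*sqrt(2)*s^3 - 392*s^2 - 21*sqrt(2)*s^2 - 392*sqrt(2)*s - 343*s - 343*sqrt(2)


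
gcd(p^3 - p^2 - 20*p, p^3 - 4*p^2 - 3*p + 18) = 1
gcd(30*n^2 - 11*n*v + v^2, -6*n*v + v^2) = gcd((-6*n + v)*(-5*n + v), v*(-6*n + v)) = -6*n + v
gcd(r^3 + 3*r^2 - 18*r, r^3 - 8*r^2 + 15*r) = r^2 - 3*r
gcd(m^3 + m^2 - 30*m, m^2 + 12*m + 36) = m + 6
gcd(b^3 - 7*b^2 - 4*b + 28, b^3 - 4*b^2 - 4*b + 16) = b^2 - 4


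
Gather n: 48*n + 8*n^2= 8*n^2 + 48*n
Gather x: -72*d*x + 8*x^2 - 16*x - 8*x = 8*x^2 + x*(-72*d - 24)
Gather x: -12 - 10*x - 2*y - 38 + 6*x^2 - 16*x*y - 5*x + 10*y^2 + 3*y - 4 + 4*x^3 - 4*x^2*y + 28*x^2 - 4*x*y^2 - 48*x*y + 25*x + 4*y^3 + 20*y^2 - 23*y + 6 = 4*x^3 + x^2*(34 - 4*y) + x*(-4*y^2 - 64*y + 10) + 4*y^3 + 30*y^2 - 22*y - 48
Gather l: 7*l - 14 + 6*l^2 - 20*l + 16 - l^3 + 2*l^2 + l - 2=-l^3 + 8*l^2 - 12*l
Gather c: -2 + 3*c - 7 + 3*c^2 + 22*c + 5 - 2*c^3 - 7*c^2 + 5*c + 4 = -2*c^3 - 4*c^2 + 30*c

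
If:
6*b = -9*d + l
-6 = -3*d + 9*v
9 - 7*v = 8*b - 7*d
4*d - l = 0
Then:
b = 205/204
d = -41/34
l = -82/17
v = -109/102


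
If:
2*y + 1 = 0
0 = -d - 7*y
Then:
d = 7/2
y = -1/2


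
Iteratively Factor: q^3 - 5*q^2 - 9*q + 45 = (q + 3)*(q^2 - 8*q + 15) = (q - 5)*(q + 3)*(q - 3)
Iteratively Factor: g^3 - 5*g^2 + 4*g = (g - 4)*(g^2 - g) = g*(g - 4)*(g - 1)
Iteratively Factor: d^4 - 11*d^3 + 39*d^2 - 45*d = (d - 3)*(d^3 - 8*d^2 + 15*d) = (d - 3)^2*(d^2 - 5*d) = d*(d - 3)^2*(d - 5)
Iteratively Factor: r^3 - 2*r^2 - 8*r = (r - 4)*(r^2 + 2*r) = r*(r - 4)*(r + 2)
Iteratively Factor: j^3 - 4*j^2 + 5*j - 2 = (j - 1)*(j^2 - 3*j + 2) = (j - 2)*(j - 1)*(j - 1)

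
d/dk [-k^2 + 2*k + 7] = 2 - 2*k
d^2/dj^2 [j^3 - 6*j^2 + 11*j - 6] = 6*j - 12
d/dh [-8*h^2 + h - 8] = 1 - 16*h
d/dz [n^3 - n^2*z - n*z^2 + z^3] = -n^2 - 2*n*z + 3*z^2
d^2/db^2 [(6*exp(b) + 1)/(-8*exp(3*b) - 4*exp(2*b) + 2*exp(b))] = (-384*exp(5*b) - 288*exp(4*b) - 208*exp(3*b) - 20*exp(2*b) + 6*exp(b) - 1)*exp(-b)/(2*(64*exp(6*b) + 96*exp(5*b) - 40*exp(3*b) + 6*exp(b) - 1))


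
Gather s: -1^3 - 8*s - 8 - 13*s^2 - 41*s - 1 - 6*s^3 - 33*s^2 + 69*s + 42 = -6*s^3 - 46*s^2 + 20*s + 32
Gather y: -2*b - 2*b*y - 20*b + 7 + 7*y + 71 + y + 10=-22*b + y*(8 - 2*b) + 88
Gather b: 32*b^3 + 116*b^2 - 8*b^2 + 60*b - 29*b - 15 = 32*b^3 + 108*b^2 + 31*b - 15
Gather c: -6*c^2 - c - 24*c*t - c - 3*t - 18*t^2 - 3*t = -6*c^2 + c*(-24*t - 2) - 18*t^2 - 6*t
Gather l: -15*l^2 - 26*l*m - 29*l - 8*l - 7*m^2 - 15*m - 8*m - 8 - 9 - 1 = -15*l^2 + l*(-26*m - 37) - 7*m^2 - 23*m - 18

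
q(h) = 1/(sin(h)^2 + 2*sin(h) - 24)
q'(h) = (-2*sin(h)*cos(h) - 2*cos(h))/(sin(h)^2 + 2*sin(h) - 24)^2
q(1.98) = -0.05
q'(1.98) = 0.00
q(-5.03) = -0.05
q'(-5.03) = -0.00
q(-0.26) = -0.04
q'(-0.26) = -0.00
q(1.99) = -0.05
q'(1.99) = 0.00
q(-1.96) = -0.04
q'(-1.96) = 0.00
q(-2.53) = -0.04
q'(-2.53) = 0.00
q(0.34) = -0.04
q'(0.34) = -0.00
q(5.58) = -0.04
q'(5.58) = -0.00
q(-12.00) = -0.04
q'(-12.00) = -0.00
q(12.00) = -0.04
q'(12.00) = 0.00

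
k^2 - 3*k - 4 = (k - 4)*(k + 1)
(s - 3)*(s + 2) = s^2 - s - 6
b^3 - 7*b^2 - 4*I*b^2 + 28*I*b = b*(b - 7)*(b - 4*I)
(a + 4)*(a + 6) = a^2 + 10*a + 24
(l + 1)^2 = l^2 + 2*l + 1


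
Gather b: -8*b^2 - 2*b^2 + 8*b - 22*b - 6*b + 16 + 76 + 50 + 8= -10*b^2 - 20*b + 150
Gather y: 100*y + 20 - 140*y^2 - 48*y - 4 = -140*y^2 + 52*y + 16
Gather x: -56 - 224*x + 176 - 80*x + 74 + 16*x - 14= 180 - 288*x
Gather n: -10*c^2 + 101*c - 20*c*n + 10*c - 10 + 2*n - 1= -10*c^2 + 111*c + n*(2 - 20*c) - 11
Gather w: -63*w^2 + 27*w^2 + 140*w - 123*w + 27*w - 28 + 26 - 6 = -36*w^2 + 44*w - 8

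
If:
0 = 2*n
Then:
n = 0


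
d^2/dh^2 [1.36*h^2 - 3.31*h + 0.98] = 2.72000000000000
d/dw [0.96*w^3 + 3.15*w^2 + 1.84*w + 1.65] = 2.88*w^2 + 6.3*w + 1.84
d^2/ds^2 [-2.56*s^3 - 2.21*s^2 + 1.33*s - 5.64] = -15.36*s - 4.42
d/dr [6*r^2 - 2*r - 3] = 12*r - 2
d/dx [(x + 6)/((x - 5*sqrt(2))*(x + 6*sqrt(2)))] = (-x^2 - 12*x - 60 - 6*sqrt(2))/(x^4 + 2*sqrt(2)*x^3 - 118*x^2 - 120*sqrt(2)*x + 3600)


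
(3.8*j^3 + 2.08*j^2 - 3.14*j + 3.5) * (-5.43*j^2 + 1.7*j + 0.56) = -20.634*j^5 - 4.8344*j^4 + 22.7142*j^3 - 23.1782*j^2 + 4.1916*j + 1.96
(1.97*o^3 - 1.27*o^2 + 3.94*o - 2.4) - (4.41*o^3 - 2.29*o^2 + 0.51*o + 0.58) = -2.44*o^3 + 1.02*o^2 + 3.43*o - 2.98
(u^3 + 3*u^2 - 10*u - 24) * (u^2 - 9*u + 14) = u^5 - 6*u^4 - 23*u^3 + 108*u^2 + 76*u - 336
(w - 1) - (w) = -1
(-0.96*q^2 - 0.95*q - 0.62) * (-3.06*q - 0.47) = 2.9376*q^3 + 3.3582*q^2 + 2.3437*q + 0.2914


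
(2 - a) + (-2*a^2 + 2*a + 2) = -2*a^2 + a + 4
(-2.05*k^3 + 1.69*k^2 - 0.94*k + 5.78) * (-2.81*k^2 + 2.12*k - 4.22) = 5.7605*k^5 - 9.0949*k^4 + 14.8752*k^3 - 25.3664*k^2 + 16.2204*k - 24.3916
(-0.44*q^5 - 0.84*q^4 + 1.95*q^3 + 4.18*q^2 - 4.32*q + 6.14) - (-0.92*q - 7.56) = -0.44*q^5 - 0.84*q^4 + 1.95*q^3 + 4.18*q^2 - 3.4*q + 13.7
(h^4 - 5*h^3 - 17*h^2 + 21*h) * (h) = h^5 - 5*h^4 - 17*h^3 + 21*h^2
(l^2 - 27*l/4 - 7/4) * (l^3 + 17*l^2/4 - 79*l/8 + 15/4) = l^5 - 5*l^4/2 - 645*l^3/16 + 2015*l^2/32 - 257*l/32 - 105/16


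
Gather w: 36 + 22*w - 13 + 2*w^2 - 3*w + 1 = 2*w^2 + 19*w + 24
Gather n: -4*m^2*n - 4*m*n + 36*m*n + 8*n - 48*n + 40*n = n*(-4*m^2 + 32*m)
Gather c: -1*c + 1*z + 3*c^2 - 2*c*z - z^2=3*c^2 + c*(-2*z - 1) - z^2 + z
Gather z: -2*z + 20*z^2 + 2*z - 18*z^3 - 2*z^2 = -18*z^3 + 18*z^2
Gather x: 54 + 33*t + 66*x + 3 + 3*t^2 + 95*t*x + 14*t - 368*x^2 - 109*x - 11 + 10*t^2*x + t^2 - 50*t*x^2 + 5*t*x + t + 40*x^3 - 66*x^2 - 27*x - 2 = 4*t^2 + 48*t + 40*x^3 + x^2*(-50*t - 434) + x*(10*t^2 + 100*t - 70) + 44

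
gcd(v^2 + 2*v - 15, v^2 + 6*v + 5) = v + 5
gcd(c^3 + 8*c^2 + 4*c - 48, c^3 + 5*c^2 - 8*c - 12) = c^2 + 4*c - 12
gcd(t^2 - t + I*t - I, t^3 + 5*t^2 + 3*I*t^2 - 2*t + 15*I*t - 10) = t + I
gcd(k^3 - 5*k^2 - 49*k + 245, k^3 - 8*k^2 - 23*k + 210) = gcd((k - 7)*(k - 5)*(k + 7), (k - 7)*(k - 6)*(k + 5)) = k - 7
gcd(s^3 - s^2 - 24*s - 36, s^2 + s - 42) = s - 6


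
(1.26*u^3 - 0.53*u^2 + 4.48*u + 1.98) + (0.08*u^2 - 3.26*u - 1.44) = 1.26*u^3 - 0.45*u^2 + 1.22*u + 0.54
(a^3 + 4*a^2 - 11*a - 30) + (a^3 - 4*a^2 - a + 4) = 2*a^3 - 12*a - 26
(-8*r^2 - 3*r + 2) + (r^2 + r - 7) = -7*r^2 - 2*r - 5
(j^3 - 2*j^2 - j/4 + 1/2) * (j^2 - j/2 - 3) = j^5 - 5*j^4/2 - 9*j^3/4 + 53*j^2/8 + j/2 - 3/2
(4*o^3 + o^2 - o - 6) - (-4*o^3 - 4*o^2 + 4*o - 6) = 8*o^3 + 5*o^2 - 5*o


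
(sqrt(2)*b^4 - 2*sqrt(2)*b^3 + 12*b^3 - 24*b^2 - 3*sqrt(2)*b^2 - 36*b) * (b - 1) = sqrt(2)*b^5 - 3*sqrt(2)*b^4 + 12*b^4 - 36*b^3 - sqrt(2)*b^3 - 12*b^2 + 3*sqrt(2)*b^2 + 36*b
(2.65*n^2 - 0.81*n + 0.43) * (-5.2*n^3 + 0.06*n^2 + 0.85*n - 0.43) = -13.78*n^5 + 4.371*n^4 - 0.0321000000000003*n^3 - 1.8022*n^2 + 0.7138*n - 0.1849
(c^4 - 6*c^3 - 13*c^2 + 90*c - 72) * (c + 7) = c^5 + c^4 - 55*c^3 - c^2 + 558*c - 504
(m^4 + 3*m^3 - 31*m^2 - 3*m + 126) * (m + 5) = m^5 + 8*m^4 - 16*m^3 - 158*m^2 + 111*m + 630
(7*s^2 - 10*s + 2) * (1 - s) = -7*s^3 + 17*s^2 - 12*s + 2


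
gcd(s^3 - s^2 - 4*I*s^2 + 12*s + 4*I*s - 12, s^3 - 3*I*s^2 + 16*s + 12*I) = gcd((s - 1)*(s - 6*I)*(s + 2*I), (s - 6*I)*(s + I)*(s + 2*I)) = s^2 - 4*I*s + 12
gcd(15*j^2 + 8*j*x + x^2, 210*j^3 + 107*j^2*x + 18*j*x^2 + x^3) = 5*j + x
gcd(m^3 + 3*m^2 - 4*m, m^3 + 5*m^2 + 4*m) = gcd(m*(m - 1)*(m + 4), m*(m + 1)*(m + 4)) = m^2 + 4*m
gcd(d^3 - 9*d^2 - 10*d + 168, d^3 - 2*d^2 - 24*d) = d^2 - 2*d - 24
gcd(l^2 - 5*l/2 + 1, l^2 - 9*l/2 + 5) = l - 2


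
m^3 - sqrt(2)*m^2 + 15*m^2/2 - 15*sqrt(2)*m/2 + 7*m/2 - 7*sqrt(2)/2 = (m + 1/2)*(m + 7)*(m - sqrt(2))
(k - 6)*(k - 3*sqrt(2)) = k^2 - 6*k - 3*sqrt(2)*k + 18*sqrt(2)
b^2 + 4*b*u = b*(b + 4*u)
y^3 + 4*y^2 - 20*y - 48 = (y - 4)*(y + 2)*(y + 6)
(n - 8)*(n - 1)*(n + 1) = n^3 - 8*n^2 - n + 8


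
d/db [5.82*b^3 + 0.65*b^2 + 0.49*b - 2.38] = 17.46*b^2 + 1.3*b + 0.49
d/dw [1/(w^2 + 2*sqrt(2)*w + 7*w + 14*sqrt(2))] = (-2*w - 7 - 2*sqrt(2))/(w^2 + 2*sqrt(2)*w + 7*w + 14*sqrt(2))^2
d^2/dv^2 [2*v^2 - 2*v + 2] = 4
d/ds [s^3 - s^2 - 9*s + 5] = 3*s^2 - 2*s - 9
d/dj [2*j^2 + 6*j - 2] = 4*j + 6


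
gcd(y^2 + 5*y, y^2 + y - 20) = y + 5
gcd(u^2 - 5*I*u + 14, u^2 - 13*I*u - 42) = u - 7*I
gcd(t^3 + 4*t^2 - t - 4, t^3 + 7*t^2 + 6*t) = t + 1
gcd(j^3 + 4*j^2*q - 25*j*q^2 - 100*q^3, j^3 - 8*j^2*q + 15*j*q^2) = -j + 5*q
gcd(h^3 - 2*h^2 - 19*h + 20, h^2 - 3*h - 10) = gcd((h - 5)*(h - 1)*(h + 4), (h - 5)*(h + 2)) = h - 5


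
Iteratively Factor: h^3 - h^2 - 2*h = (h - 2)*(h^2 + h) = h*(h - 2)*(h + 1)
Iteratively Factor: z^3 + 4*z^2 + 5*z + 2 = (z + 1)*(z^2 + 3*z + 2) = (z + 1)*(z + 2)*(z + 1)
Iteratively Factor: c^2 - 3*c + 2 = (c - 2)*(c - 1)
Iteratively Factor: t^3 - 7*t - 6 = (t - 3)*(t^2 + 3*t + 2) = (t - 3)*(t + 2)*(t + 1)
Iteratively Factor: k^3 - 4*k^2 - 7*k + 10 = (k + 2)*(k^2 - 6*k + 5) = (k - 5)*(k + 2)*(k - 1)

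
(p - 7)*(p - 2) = p^2 - 9*p + 14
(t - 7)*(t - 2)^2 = t^3 - 11*t^2 + 32*t - 28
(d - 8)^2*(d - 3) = d^3 - 19*d^2 + 112*d - 192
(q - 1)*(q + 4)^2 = q^3 + 7*q^2 + 8*q - 16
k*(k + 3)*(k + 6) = k^3 + 9*k^2 + 18*k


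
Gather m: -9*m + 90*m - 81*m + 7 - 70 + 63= 0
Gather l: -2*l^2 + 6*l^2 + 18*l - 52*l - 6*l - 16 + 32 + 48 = 4*l^2 - 40*l + 64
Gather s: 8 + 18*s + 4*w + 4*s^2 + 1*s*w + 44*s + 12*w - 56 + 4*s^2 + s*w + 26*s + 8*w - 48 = 8*s^2 + s*(2*w + 88) + 24*w - 96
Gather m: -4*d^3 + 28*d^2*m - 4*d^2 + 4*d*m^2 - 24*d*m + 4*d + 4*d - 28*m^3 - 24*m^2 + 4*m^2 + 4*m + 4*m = -4*d^3 - 4*d^2 + 8*d - 28*m^3 + m^2*(4*d - 20) + m*(28*d^2 - 24*d + 8)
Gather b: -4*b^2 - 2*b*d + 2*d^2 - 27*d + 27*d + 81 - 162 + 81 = -4*b^2 - 2*b*d + 2*d^2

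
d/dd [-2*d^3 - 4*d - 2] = -6*d^2 - 4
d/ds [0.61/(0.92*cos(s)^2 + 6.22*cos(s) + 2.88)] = (1.1224*cos(s) + 3.7942)*sin(s)/(0.92*cos(s)^2 + 6.22*cos(s) + 2.88)^2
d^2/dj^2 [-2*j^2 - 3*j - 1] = -4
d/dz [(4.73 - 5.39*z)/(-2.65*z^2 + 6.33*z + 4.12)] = (-14.2835*z^2 + 25.069*z - 52.1477)/(7.0225*z^4 - 33.549*z^3 + 18.2329*z^2 + 52.1592*z + 16.9744)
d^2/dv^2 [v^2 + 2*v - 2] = 2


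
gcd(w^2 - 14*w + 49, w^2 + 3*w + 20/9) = 1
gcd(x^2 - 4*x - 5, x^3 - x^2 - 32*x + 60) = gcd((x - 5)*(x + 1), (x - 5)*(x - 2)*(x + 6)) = x - 5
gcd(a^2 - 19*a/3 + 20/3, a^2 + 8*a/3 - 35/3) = 1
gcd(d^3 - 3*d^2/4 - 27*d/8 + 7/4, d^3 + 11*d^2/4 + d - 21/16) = d^2 + 5*d/4 - 7/8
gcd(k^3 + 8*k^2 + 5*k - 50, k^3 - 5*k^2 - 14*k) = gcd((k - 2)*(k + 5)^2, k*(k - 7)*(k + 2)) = 1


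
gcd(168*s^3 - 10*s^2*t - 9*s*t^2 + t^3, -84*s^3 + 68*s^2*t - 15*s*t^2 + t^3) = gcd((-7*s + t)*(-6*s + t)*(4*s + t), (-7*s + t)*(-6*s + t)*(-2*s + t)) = 42*s^2 - 13*s*t + t^2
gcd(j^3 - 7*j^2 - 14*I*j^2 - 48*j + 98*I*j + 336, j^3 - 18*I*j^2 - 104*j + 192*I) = j^2 - 14*I*j - 48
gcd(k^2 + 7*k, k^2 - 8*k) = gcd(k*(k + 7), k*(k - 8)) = k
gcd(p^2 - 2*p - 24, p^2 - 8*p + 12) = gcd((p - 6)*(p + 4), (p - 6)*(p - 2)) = p - 6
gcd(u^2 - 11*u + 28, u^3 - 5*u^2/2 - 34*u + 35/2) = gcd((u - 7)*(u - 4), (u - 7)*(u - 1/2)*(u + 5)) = u - 7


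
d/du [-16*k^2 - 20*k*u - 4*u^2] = -20*k - 8*u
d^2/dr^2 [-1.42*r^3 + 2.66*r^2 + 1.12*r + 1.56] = 5.32 - 8.52*r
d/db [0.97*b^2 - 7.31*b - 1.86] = 1.94*b - 7.31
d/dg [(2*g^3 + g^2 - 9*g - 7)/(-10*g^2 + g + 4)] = (-20*g^4 + 4*g^3 - 65*g^2 - 132*g - 29)/(100*g^4 - 20*g^3 - 79*g^2 + 8*g + 16)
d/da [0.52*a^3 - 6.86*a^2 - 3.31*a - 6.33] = 1.56*a^2 - 13.72*a - 3.31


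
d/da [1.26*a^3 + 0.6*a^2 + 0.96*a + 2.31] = 3.78*a^2 + 1.2*a + 0.96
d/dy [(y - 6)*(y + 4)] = 2*y - 2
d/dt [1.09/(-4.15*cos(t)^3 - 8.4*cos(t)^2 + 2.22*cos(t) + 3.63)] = (-13.5705*cos(t)^2 - 18.312*cos(t) + 2.4198)*sin(t)/(4.15*cos(t)^3 + 8.4*cos(t)^2 - 2.22*cos(t) - 3.63)^2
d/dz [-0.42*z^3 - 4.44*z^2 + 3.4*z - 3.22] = -1.26*z^2 - 8.88*z + 3.4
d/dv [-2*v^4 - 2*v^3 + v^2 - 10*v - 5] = -8*v^3 - 6*v^2 + 2*v - 10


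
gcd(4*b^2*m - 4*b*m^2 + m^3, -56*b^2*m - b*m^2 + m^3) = m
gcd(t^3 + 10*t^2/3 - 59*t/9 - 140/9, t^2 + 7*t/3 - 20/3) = t + 4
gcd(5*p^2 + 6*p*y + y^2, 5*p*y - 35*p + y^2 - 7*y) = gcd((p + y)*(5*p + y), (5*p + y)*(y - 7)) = 5*p + y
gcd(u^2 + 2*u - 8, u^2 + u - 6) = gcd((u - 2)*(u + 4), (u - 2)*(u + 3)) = u - 2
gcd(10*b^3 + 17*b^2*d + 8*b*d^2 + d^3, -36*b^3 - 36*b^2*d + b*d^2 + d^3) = b + d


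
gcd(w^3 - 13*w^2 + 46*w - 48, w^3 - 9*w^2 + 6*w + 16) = w^2 - 10*w + 16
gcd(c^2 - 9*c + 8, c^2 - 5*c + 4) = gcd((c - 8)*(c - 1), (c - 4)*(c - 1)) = c - 1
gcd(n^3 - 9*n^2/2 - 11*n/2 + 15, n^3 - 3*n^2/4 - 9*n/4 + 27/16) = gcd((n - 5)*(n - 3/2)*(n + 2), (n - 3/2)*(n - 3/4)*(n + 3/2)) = n - 3/2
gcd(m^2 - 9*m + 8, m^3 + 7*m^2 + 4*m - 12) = m - 1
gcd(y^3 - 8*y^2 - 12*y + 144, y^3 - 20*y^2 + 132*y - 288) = y^2 - 12*y + 36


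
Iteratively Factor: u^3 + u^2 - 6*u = (u - 2)*(u^2 + 3*u) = u*(u - 2)*(u + 3)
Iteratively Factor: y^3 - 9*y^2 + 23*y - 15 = (y - 5)*(y^2 - 4*y + 3) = (y - 5)*(y - 3)*(y - 1)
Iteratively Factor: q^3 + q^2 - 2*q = (q)*(q^2 + q - 2) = q*(q + 2)*(q - 1)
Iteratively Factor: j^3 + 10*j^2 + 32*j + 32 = (j + 4)*(j^2 + 6*j + 8) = (j + 2)*(j + 4)*(j + 4)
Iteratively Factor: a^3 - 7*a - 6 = (a + 2)*(a^2 - 2*a - 3) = (a + 1)*(a + 2)*(a - 3)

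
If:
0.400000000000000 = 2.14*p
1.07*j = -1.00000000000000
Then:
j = -0.93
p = 0.19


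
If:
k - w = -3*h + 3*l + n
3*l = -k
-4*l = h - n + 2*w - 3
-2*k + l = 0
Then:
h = 3*w/2 - 3/2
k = 0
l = 0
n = 7*w/2 - 9/2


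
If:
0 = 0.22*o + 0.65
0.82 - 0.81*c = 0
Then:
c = 1.01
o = -2.95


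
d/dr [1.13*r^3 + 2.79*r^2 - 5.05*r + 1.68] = 3.39*r^2 + 5.58*r - 5.05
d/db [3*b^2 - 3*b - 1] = 6*b - 3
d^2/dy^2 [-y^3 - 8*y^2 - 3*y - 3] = -6*y - 16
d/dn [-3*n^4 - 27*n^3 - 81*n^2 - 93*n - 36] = -12*n^3 - 81*n^2 - 162*n - 93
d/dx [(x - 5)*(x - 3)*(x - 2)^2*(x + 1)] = 5*x^4 - 44*x^3 + 117*x^2 - 82*x - 32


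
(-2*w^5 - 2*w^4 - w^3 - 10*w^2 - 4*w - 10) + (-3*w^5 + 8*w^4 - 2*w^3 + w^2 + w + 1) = -5*w^5 + 6*w^4 - 3*w^3 - 9*w^2 - 3*w - 9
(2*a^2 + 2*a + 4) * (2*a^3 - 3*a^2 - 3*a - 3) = 4*a^5 - 2*a^4 - 4*a^3 - 24*a^2 - 18*a - 12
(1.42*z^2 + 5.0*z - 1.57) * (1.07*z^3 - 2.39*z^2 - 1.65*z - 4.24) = 1.5194*z^5 + 1.9562*z^4 - 15.9729*z^3 - 10.5185*z^2 - 18.6095*z + 6.6568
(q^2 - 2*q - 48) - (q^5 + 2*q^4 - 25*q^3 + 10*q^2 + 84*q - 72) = -q^5 - 2*q^4 + 25*q^3 - 9*q^2 - 86*q + 24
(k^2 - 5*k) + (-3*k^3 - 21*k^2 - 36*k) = -3*k^3 - 20*k^2 - 41*k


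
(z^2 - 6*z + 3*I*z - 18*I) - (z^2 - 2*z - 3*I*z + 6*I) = -4*z + 6*I*z - 24*I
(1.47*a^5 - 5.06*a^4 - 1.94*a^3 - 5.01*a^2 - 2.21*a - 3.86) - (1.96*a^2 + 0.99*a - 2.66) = 1.47*a^5 - 5.06*a^4 - 1.94*a^3 - 6.97*a^2 - 3.2*a - 1.2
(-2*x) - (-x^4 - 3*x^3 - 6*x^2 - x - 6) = x^4 + 3*x^3 + 6*x^2 - x + 6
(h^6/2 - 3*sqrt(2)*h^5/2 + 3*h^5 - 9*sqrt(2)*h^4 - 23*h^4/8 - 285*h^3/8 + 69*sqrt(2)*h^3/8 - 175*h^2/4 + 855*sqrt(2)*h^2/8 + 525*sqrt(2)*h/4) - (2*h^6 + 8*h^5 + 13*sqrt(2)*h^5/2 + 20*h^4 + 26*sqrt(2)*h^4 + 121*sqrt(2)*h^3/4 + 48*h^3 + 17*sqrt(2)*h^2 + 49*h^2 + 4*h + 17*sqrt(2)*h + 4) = -3*h^6/2 - 8*sqrt(2)*h^5 - 5*h^5 - 35*sqrt(2)*h^4 - 183*h^4/8 - 669*h^3/8 - 173*sqrt(2)*h^3/8 - 371*h^2/4 + 719*sqrt(2)*h^2/8 - 4*h + 457*sqrt(2)*h/4 - 4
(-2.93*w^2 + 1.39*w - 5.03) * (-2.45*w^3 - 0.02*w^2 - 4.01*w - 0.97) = 7.1785*w^5 - 3.3469*w^4 + 24.045*w^3 - 2.6312*w^2 + 18.822*w + 4.8791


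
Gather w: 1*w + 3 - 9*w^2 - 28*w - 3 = -9*w^2 - 27*w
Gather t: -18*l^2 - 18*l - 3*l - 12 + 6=-18*l^2 - 21*l - 6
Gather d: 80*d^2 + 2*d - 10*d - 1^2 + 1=80*d^2 - 8*d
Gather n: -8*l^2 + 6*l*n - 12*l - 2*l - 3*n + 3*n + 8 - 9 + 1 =-8*l^2 + 6*l*n - 14*l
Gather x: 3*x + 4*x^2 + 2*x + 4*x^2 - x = 8*x^2 + 4*x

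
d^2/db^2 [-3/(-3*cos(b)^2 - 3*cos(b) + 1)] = 9*(-12*sin(b)^4 + 13*sin(b)^2 + 41*cos(b)/4 - 9*cos(3*b)/4 + 7)/(-3*sin(b)^2 + 3*cos(b) + 2)^3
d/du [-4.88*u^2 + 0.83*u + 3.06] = 0.83 - 9.76*u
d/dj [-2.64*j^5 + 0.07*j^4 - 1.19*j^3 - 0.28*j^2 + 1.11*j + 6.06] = -13.2*j^4 + 0.28*j^3 - 3.57*j^2 - 0.56*j + 1.11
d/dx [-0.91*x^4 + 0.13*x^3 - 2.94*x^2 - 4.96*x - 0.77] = -3.64*x^3 + 0.39*x^2 - 5.88*x - 4.96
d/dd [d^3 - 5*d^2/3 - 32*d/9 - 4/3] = 3*d^2 - 10*d/3 - 32/9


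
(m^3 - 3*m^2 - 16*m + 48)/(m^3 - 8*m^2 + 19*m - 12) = (m + 4)/(m - 1)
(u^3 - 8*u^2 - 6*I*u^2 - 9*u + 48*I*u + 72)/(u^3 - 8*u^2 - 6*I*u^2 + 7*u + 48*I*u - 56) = (u^2 - 6*I*u - 9)/(u^2 - 6*I*u + 7)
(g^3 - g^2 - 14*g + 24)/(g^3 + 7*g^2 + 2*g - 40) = (g - 3)/(g + 5)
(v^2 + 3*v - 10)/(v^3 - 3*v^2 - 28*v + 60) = 1/(v - 6)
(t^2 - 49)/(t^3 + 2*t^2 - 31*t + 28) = (t - 7)/(t^2 - 5*t + 4)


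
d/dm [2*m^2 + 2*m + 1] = 4*m + 2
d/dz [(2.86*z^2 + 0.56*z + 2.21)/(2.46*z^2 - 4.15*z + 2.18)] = (-13.2466*z^2 + 1.5964*z + 10.3923)/(6.0516*z^4 - 20.418*z^3 + 27.9481*z^2 - 18.094*z + 4.7524)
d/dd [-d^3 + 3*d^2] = 3*d*(2 - d)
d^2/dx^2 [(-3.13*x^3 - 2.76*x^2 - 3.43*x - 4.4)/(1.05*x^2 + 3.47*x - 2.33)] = (-2.8421709430404e-14*x^4 - 78.142154*x^3 + 82.218138*x^2 - 248.492112*x - 212.920434)/(1.157625*x^6 + 11.477025*x^5 + 30.22236*x^4 - 9.154207*x^3 - 67.064856*x^2 + 56.514849*x - 12.649337)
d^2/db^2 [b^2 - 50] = 2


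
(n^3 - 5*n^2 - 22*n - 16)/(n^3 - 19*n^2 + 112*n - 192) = (n^2 + 3*n + 2)/(n^2 - 11*n + 24)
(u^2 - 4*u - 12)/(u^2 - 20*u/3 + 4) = 3*(u + 2)/(3*u - 2)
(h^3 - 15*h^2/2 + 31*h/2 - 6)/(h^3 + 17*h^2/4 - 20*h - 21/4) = 2*(2*h^2 - 9*h + 4)/(4*h^2 + 29*h + 7)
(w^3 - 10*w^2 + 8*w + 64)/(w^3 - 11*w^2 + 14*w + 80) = (w - 4)/(w - 5)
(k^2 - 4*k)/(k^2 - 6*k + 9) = k*(k - 4)/(k^2 - 6*k + 9)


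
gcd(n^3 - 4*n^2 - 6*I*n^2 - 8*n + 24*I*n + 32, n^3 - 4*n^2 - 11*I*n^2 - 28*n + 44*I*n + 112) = n^2 + n*(-4 - 4*I) + 16*I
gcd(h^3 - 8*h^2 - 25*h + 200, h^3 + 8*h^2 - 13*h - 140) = h + 5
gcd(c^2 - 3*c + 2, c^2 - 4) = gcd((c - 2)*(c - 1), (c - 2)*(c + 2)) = c - 2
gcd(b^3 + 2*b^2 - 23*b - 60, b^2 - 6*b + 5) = b - 5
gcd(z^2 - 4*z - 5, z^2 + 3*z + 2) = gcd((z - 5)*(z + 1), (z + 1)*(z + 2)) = z + 1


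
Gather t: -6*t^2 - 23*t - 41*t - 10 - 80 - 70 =-6*t^2 - 64*t - 160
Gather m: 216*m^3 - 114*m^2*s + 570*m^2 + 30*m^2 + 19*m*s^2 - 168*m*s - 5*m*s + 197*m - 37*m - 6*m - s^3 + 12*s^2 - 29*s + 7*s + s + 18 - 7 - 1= 216*m^3 + m^2*(600 - 114*s) + m*(19*s^2 - 173*s + 154) - s^3 + 12*s^2 - 21*s + 10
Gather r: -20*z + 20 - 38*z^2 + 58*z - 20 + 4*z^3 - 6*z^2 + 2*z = 4*z^3 - 44*z^2 + 40*z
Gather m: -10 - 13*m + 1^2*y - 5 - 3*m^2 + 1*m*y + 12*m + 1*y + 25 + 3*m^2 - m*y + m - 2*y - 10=0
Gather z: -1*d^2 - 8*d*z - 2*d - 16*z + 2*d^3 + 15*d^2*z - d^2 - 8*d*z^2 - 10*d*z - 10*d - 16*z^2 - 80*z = 2*d^3 - 2*d^2 - 12*d + z^2*(-8*d - 16) + z*(15*d^2 - 18*d - 96)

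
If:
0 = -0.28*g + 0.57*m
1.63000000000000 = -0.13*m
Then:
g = -25.52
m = -12.54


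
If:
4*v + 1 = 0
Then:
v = -1/4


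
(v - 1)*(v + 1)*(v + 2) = v^3 + 2*v^2 - v - 2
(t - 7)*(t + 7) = t^2 - 49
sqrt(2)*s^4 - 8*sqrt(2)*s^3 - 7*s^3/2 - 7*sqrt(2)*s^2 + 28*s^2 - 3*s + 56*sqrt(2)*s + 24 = (s - 8)*(s - 3*sqrt(2))*(s + sqrt(2))*(sqrt(2)*s + 1/2)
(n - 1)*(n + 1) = n^2 - 1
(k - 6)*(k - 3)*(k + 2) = k^3 - 7*k^2 + 36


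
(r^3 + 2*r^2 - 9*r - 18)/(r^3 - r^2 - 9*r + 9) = (r + 2)/(r - 1)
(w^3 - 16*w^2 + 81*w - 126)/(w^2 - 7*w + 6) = (w^2 - 10*w + 21)/(w - 1)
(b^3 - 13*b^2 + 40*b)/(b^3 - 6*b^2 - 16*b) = (b - 5)/(b + 2)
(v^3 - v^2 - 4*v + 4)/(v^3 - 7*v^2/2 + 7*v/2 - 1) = 2*(v + 2)/(2*v - 1)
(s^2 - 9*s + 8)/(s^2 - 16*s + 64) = (s - 1)/(s - 8)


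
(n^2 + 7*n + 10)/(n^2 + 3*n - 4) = (n^2 + 7*n + 10)/(n^2 + 3*n - 4)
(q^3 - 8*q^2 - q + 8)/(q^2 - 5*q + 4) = (q^2 - 7*q - 8)/(q - 4)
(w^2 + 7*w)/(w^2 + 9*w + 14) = w/(w + 2)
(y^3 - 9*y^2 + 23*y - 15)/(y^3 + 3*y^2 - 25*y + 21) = (y - 5)/(y + 7)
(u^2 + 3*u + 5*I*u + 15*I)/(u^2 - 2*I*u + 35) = (u + 3)/(u - 7*I)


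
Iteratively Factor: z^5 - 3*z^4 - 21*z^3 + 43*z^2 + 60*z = (z + 4)*(z^4 - 7*z^3 + 7*z^2 + 15*z) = z*(z + 4)*(z^3 - 7*z^2 + 7*z + 15) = z*(z + 1)*(z + 4)*(z^2 - 8*z + 15) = z*(z - 5)*(z + 1)*(z + 4)*(z - 3)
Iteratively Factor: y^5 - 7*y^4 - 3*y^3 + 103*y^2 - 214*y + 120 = (y - 2)*(y^4 - 5*y^3 - 13*y^2 + 77*y - 60) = (y - 5)*(y - 2)*(y^3 - 13*y + 12) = (y - 5)*(y - 3)*(y - 2)*(y^2 + 3*y - 4) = (y - 5)*(y - 3)*(y - 2)*(y + 4)*(y - 1)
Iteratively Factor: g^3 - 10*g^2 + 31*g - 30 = (g - 2)*(g^2 - 8*g + 15) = (g - 3)*(g - 2)*(g - 5)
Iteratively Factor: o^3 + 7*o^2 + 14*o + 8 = (o + 1)*(o^2 + 6*o + 8) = (o + 1)*(o + 4)*(o + 2)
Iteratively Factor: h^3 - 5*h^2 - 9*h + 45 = (h - 5)*(h^2 - 9) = (h - 5)*(h - 3)*(h + 3)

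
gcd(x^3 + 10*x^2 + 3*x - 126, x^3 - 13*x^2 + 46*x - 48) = x - 3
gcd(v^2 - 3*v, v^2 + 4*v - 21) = v - 3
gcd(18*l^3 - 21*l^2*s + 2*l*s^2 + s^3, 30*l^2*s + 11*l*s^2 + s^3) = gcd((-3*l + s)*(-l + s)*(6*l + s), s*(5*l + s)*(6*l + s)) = 6*l + s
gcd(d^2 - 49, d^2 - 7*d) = d - 7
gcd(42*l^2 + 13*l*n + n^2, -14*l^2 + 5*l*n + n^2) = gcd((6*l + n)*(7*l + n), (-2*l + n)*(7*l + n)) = 7*l + n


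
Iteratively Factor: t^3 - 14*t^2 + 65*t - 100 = (t - 5)*(t^2 - 9*t + 20) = (t - 5)^2*(t - 4)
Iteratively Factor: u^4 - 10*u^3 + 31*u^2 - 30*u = (u - 5)*(u^3 - 5*u^2 + 6*u) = (u - 5)*(u - 3)*(u^2 - 2*u) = (u - 5)*(u - 3)*(u - 2)*(u)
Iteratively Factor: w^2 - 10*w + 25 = (w - 5)*(w - 5)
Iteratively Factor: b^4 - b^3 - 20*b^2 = (b)*(b^3 - b^2 - 20*b) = b*(b + 4)*(b^2 - 5*b) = b^2*(b + 4)*(b - 5)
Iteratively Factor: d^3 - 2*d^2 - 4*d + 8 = (d - 2)*(d^2 - 4) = (d - 2)*(d + 2)*(d - 2)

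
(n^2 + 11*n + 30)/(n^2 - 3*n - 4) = (n^2 + 11*n + 30)/(n^2 - 3*n - 4)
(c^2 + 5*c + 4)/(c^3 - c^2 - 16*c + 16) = (c + 1)/(c^2 - 5*c + 4)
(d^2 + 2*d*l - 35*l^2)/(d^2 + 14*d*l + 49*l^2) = (d - 5*l)/(d + 7*l)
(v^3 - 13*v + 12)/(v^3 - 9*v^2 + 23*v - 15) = (v + 4)/(v - 5)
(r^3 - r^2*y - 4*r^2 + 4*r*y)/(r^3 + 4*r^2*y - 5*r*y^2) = (r - 4)/(r + 5*y)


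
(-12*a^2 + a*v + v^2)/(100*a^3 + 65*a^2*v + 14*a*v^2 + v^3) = (-3*a + v)/(25*a^2 + 10*a*v + v^2)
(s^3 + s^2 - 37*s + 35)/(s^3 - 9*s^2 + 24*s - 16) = (s^2 + 2*s - 35)/(s^2 - 8*s + 16)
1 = 1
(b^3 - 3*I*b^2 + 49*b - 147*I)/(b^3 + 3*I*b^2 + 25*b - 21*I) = (b - 7*I)/(b - I)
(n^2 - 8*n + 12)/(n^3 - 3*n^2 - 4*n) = (-n^2 + 8*n - 12)/(n*(-n^2 + 3*n + 4))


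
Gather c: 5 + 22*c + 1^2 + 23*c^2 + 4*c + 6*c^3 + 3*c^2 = 6*c^3 + 26*c^2 + 26*c + 6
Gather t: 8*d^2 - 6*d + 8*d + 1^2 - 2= 8*d^2 + 2*d - 1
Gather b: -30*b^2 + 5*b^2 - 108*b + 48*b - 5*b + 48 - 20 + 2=-25*b^2 - 65*b + 30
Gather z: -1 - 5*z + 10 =9 - 5*z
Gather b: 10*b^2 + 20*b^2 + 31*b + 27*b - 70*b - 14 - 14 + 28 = 30*b^2 - 12*b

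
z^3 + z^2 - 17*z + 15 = (z - 3)*(z - 1)*(z + 5)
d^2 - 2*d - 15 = (d - 5)*(d + 3)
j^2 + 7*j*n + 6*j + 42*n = (j + 6)*(j + 7*n)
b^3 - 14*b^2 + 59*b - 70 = (b - 7)*(b - 5)*(b - 2)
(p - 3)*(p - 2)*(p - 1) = p^3 - 6*p^2 + 11*p - 6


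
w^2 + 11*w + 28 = (w + 4)*(w + 7)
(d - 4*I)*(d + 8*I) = d^2 + 4*I*d + 32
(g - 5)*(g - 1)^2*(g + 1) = g^4 - 6*g^3 + 4*g^2 + 6*g - 5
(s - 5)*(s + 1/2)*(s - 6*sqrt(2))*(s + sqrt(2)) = s^4 - 5*sqrt(2)*s^3 - 9*s^3/2 - 29*s^2/2 + 45*sqrt(2)*s^2/2 + 25*sqrt(2)*s/2 + 54*s + 30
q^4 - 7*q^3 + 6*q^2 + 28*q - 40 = (q - 5)*(q - 2)^2*(q + 2)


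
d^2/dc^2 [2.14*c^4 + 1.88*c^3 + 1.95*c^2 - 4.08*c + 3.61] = 25.68*c^2 + 11.28*c + 3.9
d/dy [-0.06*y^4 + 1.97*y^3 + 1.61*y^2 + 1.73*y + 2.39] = -0.24*y^3 + 5.91*y^2 + 3.22*y + 1.73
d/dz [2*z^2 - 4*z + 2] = 4*z - 4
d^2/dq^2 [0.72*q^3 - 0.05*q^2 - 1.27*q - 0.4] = 4.32*q - 0.1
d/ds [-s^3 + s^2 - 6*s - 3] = -3*s^2 + 2*s - 6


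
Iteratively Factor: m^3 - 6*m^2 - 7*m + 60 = (m + 3)*(m^2 - 9*m + 20) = (m - 5)*(m + 3)*(m - 4)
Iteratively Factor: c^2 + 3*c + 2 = (c + 1)*(c + 2)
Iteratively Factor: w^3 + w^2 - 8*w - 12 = (w - 3)*(w^2 + 4*w + 4) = (w - 3)*(w + 2)*(w + 2)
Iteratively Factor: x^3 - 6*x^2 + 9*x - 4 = (x - 1)*(x^2 - 5*x + 4) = (x - 4)*(x - 1)*(x - 1)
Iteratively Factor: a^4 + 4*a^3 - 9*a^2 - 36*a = (a + 4)*(a^3 - 9*a) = (a - 3)*(a + 4)*(a^2 + 3*a) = (a - 3)*(a + 3)*(a + 4)*(a)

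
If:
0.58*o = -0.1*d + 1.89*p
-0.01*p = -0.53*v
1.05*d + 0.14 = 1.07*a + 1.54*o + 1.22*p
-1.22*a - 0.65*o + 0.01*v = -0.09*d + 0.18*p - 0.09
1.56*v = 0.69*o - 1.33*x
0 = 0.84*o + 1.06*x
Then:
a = 0.07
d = -0.07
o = -0.00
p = -0.00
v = -0.00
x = 0.00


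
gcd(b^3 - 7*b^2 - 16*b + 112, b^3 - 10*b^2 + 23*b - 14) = b - 7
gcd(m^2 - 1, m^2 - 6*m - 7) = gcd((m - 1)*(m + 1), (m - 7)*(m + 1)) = m + 1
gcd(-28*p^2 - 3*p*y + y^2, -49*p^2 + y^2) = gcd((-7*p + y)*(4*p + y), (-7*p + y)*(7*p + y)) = -7*p + y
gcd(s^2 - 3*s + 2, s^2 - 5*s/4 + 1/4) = s - 1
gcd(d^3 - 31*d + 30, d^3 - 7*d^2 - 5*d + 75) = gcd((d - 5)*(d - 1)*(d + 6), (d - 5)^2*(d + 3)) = d - 5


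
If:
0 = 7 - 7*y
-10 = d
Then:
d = -10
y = 1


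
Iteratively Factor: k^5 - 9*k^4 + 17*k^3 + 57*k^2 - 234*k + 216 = (k - 3)*(k^4 - 6*k^3 - k^2 + 54*k - 72) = (k - 3)*(k + 3)*(k^3 - 9*k^2 + 26*k - 24) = (k - 3)^2*(k + 3)*(k^2 - 6*k + 8) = (k - 3)^2*(k - 2)*(k + 3)*(k - 4)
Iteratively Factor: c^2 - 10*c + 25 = (c - 5)*(c - 5)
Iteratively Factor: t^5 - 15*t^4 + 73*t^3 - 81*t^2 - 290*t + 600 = (t - 5)*(t^4 - 10*t^3 + 23*t^2 + 34*t - 120) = (t - 5)*(t - 4)*(t^3 - 6*t^2 - t + 30) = (t - 5)^2*(t - 4)*(t^2 - t - 6) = (t - 5)^2*(t - 4)*(t + 2)*(t - 3)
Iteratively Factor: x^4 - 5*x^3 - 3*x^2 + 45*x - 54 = (x - 3)*(x^3 - 2*x^2 - 9*x + 18) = (x - 3)*(x + 3)*(x^2 - 5*x + 6) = (x - 3)*(x - 2)*(x + 3)*(x - 3)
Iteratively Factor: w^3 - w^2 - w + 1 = (w + 1)*(w^2 - 2*w + 1) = (w - 1)*(w + 1)*(w - 1)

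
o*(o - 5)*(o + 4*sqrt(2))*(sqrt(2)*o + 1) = sqrt(2)*o^4 - 5*sqrt(2)*o^3 + 9*o^3 - 45*o^2 + 4*sqrt(2)*o^2 - 20*sqrt(2)*o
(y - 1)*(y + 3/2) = y^2 + y/2 - 3/2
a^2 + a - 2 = (a - 1)*(a + 2)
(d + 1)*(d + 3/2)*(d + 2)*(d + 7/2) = d^4 + 8*d^3 + 89*d^2/4 + 103*d/4 + 21/2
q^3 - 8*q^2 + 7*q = q*(q - 7)*(q - 1)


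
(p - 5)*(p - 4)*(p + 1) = p^3 - 8*p^2 + 11*p + 20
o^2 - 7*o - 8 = (o - 8)*(o + 1)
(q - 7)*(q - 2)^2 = q^3 - 11*q^2 + 32*q - 28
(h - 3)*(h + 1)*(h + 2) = h^3 - 7*h - 6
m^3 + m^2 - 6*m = m*(m - 2)*(m + 3)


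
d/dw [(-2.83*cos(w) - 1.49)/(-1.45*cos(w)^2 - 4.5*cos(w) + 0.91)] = (4.1035*cos(w)^2 + 4.321*cos(w) + 9.2803)*sin(w)/(2.1025*cos(w)^4 + 13.05*cos(w)^3 + 17.611*cos(w)^2 - 8.19*cos(w) + 0.8281)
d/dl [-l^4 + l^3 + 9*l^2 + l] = -4*l^3 + 3*l^2 + 18*l + 1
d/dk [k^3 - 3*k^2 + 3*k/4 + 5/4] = 3*k^2 - 6*k + 3/4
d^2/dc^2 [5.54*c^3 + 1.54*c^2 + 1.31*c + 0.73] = 33.24*c + 3.08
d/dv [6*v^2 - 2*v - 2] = 12*v - 2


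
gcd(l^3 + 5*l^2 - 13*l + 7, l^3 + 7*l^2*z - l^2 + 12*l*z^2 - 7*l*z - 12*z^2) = l - 1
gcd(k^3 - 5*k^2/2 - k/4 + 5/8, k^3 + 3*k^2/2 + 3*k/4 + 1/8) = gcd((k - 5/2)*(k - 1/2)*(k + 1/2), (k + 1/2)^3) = k + 1/2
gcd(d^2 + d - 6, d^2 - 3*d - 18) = d + 3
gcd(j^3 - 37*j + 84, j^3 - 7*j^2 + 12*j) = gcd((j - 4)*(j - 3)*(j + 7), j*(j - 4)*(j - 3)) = j^2 - 7*j + 12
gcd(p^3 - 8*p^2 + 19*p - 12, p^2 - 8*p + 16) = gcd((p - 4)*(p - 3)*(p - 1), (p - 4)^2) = p - 4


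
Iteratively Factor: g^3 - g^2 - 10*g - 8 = (g + 1)*(g^2 - 2*g - 8) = (g + 1)*(g + 2)*(g - 4)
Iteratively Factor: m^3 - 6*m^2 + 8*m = (m - 2)*(m^2 - 4*m) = m*(m - 2)*(m - 4)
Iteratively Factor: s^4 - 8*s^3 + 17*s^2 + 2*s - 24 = (s - 2)*(s^3 - 6*s^2 + 5*s + 12) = (s - 2)*(s + 1)*(s^2 - 7*s + 12) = (s - 4)*(s - 2)*(s + 1)*(s - 3)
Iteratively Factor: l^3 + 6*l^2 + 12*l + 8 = (l + 2)*(l^2 + 4*l + 4) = (l + 2)^2*(l + 2)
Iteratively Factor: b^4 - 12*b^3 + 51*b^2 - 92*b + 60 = (b - 2)*(b^3 - 10*b^2 + 31*b - 30) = (b - 5)*(b - 2)*(b^2 - 5*b + 6) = (b - 5)*(b - 2)^2*(b - 3)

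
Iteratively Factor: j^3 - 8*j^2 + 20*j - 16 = (j - 2)*(j^2 - 6*j + 8) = (j - 4)*(j - 2)*(j - 2)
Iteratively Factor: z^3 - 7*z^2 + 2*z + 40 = (z - 5)*(z^2 - 2*z - 8) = (z - 5)*(z + 2)*(z - 4)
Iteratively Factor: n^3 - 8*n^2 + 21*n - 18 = (n - 3)*(n^2 - 5*n + 6) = (n - 3)*(n - 2)*(n - 3)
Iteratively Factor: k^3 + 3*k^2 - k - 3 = (k + 3)*(k^2 - 1) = (k + 1)*(k + 3)*(k - 1)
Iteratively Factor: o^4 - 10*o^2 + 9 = (o - 3)*(o^3 + 3*o^2 - o - 3) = (o - 3)*(o + 1)*(o^2 + 2*o - 3) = (o - 3)*(o - 1)*(o + 1)*(o + 3)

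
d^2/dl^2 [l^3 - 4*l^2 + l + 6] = 6*l - 8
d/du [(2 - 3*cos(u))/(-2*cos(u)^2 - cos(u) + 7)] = (-6*sin(u)^2 - 8*cos(u) + 25)*sin(u)/(cos(u) + cos(2*u) - 6)^2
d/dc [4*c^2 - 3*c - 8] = 8*c - 3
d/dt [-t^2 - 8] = -2*t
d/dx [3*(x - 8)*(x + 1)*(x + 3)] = 9*x^2 - 24*x - 87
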